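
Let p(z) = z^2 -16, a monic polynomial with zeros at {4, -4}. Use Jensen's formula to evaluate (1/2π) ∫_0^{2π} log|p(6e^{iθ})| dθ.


Zeros: -4, 4; r = 6.
Inside |z| < r: -4, 4. Outside (|z| ≥ r): ∅.
p(0) = -16, so log|p(0)| = log(16) = 2.7726.
Apply Jensen: I(r) = log|p(0)| + Σ_k log(r/|z_k|), summed over zeros inside |z| < r.
  log(r/|z_k|) for z_k = 4: log(6/4) = 0.4055
  log(r/|z_k|) for z_k = -4: log(6/4) = 0.4055
Sum over inside zeros: 0.8109.
I(r) = log|p(0)| + (inside sum) = 2.7726 + 0.8109 = 3.5835.
Closed form (all zeros inside, monic): I(r) = n·log(r) = 2·log(6) = 3.5835. ✓

I(r) ≈ 3.5835.


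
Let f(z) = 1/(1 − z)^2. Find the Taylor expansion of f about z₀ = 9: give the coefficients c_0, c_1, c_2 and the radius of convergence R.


Let w = z − z₀, so z = z₀ + w.
Then 1 − z = 1 − (z₀ + w) = (1 − z₀) − w = -8 − w.
f(z) = 1/(-8 − w)^2 = (1/(-8)^2) · (1 − w/(-8))^{−2}.
By the binomial series (1−u)^{−2} = Σ_{n≥0} C(n+1, 1) u^n for |u|<1, with u = w/(-8):
  c_n = C(n+1, 1) / (-8)^(n+2).
  c_0 = 1/(-8)^2 = 1/64.
  c_1 = 2/(-8)^3 = -1/256.
  c_2 = 3/(-8)^4 = 3/4096.
The series is valid for |w/d| < 1, i.e. |z − z₀| < |d|.
Radius of convergence: R = |1 − z₀| = |-8| = 8 (distance from z₀ to the singularity z = 1).

c_0 = 1/64, c_1 = -1/256, c_2 = 3/4096; R = 8.


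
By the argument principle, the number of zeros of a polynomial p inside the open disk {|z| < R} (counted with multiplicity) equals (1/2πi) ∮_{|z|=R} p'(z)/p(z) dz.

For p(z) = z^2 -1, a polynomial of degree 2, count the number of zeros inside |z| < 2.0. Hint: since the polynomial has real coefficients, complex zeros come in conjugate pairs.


The zeros of p are: -1, 1.
Their magnitudes are: 1, 1.
Zeros with |z| < R = 2.0: -1, 1.
Count = 2.
By the argument principle, (1/2πi) ∮_{|z|=R} p'(z)/p(z) dz equals exactly this count.

Number of zeros inside |z| < 2.0: 2.


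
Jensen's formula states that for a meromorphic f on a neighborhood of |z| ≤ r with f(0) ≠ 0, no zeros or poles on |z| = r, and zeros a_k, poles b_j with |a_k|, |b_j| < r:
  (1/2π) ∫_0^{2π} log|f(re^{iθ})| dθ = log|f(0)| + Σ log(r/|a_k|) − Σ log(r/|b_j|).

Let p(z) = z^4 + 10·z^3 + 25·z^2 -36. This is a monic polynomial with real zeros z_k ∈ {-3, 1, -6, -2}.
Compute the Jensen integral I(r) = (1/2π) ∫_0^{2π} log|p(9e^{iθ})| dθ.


Zeros: -6, -3, -2, 1; r = 9.
Inside |z| < r: -6, -3, -2, 1. Outside (|z| ≥ r): ∅.
p(0) = -36, so log|p(0)| = log(36) = 3.5835.
Apply Jensen: I(r) = log|p(0)| + Σ_k log(r/|z_k|), summed over zeros inside |z| < r.
  log(r/|z_k|) for z_k = -3: log(9/3) = 1.0986
  log(r/|z_k|) for z_k = 1: log(9/1) = 2.1972
  log(r/|z_k|) for z_k = -6: log(9/6) = 0.4055
  log(r/|z_k|) for z_k = -2: log(9/2) = 1.5041
Sum over inside zeros: 5.2054.
I(r) = log|p(0)| + (inside sum) = 3.5835 + 5.2054 = 8.7889.
Closed form (all zeros inside, monic): I(r) = n·log(r) = 4·log(9) = 8.7889. ✓

I(r) ≈ 8.7889.


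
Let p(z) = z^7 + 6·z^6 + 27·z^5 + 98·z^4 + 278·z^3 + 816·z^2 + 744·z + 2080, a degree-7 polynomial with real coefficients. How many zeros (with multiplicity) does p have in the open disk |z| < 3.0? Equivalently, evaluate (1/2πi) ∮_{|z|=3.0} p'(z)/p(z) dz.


The zeros of p are: (1 + 3i), (1 - 3i), -4, (-2 + 3i), (-2 - 3i), (0 + 2i), (0 - 2i).
Their magnitudes are: 3.162, 3.162, 4, 3.606, 3.606, 2, 2.
Zeros with |z| < R = 3.0: (0 + 2i), (0 - 2i).
Count = 2.
By the argument principle, (1/2πi) ∮_{|z|=R} p'(z)/p(z) dz equals exactly this count.

Number of zeros inside |z| < 3.0: 2.


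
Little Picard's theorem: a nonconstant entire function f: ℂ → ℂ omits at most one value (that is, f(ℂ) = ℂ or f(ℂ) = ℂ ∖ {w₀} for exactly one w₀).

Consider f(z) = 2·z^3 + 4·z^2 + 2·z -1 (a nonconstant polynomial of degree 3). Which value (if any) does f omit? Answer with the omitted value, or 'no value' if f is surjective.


Little Picard bounds the complement of f(ℂ) to at most one point.
For every w ∈ ℂ, the equation p(z) − w = 0 is a nonconstant polynomial in z and hence has at least one root by the fundamental theorem of algebra. So p is surjective onto ℂ, omitting no value.

Omitted value: no value.


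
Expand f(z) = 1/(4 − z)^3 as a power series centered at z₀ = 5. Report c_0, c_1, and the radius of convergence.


Let w = z − z₀, so z = z₀ + w.
Then 4 − z = 4 − (z₀ + w) = (4 − z₀) − w = -1 − w.
f(z) = 1/(-1 − w)^3 = (1/(-1)^3) · (1 − w/(-1))^{−3}.
By the binomial series (1−u)^{−3} = Σ_{n≥0} C(n+2, 2) u^n for |u|<1, with u = w/(-1):
  c_n = C(n+2, 2) / (-1)^(n+3).
  c_0 = 1/(-1)^3 = -1.
  c_1 = 3/(-1)^4 = 3.
The series is valid for |w/d| < 1, i.e. |z − z₀| < |d|.
Radius of convergence: R = |4 − z₀| = |-1| = 1 (distance from z₀ to the singularity z = 4).

c_0 = -1, c_1 = 3; R = 1.


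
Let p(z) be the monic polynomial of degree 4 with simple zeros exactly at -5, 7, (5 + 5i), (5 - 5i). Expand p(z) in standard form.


The polynomial is p(z) = ∏_{α ∈ S} (z − α), where S = {-5, 7, (5 + 5i), (5 - 5i)}.
Expanding the product yields: p(z) = z^4 -12·z^3 + 35·z^2 + 250·z -1750.
Note conjugate pairs combine to real quadratics: (z − (5+5i))(z − (5−5i)) = z² − 10z + 50.
The resulting polynomial has degree 4 and real coefficients as required.

p(z) = z^4 -12·z^3 + 35·z^2 + 250·z -1750.


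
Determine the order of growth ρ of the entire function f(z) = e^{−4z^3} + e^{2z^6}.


Each summand is entire of order 3 and 6 respectively (as in the single-exponential case). The order of a sum is at most the max of the orders, so ρ ≤ 6. For the lower bound: on |z|=r choose arg z so that 2z^6 is real positive; then |e^{2z^6}| = e^{2r^6} while |e^{-4z^3}| ≤ e^{4r^3} = o(e^{2r^6}). So |f| ≥ e^{2r^6}(1 − o(1)) and ρ ≥ 6. Hence ρ = max(3, 6) = 6.
Therefore ρ = 6.

Order ρ = 6.


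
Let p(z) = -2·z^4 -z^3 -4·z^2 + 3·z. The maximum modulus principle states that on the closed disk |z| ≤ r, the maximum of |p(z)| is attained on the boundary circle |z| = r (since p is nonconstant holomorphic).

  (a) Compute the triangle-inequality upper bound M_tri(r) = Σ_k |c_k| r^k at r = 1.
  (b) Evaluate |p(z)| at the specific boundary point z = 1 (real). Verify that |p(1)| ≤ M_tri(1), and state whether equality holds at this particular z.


Coefficients: c_0 = 0, c_1 = 3, c_2 = -4, c_3 = -1, c_4 = -2. Radius r = 1.
Part (a). Triangle bound: M_tri(r) = Σ_k |c_k| r^k
  = |0|·1^0 + |3|·1^1 + |-4|·1^2 + |-1|·1^3 + |-2|·1^4
  = 0 + 3 + 4 + 1 + 2 = 10.
This bounds M(r) := max_{|z|=r} |p(z)| from above; equality holds iff all terms c_k z^k can be made to align in phase at a single z on |z|=r.
Part (b). At z = 1 (real, on the circle |z| = r):
  p(1) = (0)·1^0 + (3)·1^1 + (-4)·1^2 + (-1)·1^3 + (-2)·1^4 = -4.
  |p(1)| = 4.
Check: |p(1)| = 4 ≤ 10 = M_tri(1). ✓ Equality does not hold at z = 1 (the coefficients have mixed signs, so the terms do not all align in phase there).

M_tri(1) = 10; |p(1)| = 4; equality at z=1: no.


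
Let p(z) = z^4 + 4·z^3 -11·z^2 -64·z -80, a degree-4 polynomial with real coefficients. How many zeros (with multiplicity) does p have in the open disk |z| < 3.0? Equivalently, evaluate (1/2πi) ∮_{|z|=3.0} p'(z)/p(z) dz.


The zeros of p are: (-2 + 1i), (-2 - 1i), -4, 4.
Their magnitudes are: 2.236, 2.236, 4, 4.
Zeros with |z| < R = 3.0: (-2 + 1i), (-2 - 1i).
Count = 2.
By the argument principle, (1/2πi) ∮_{|z|=R} p'(z)/p(z) dz equals exactly this count.

Number of zeros inside |z| < 3.0: 2.


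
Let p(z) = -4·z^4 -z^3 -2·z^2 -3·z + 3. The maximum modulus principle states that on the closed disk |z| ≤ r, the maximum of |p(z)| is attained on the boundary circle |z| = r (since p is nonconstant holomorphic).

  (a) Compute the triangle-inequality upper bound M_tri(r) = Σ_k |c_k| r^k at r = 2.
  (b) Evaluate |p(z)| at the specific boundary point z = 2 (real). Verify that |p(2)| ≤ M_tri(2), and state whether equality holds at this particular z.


Coefficients: c_0 = 3, c_1 = -3, c_2 = -2, c_3 = -1, c_4 = -4. Radius r = 2.
Part (a). Triangle bound: M_tri(r) = Σ_k |c_k| r^k
  = |3|·2^0 + |-3|·2^1 + |-2|·2^2 + |-1|·2^3 + |-4|·2^4
  = 3 + 6 + 8 + 8 + 64 = 89.
This bounds M(r) := max_{|z|=r} |p(z)| from above; equality holds iff all terms c_k z^k can be made to align in phase at a single z on |z|=r.
Part (b). At z = 2 (real, on the circle |z| = r):
  p(2) = (3)·2^0 + (-3)·2^1 + (-2)·2^2 + (-1)·2^3 + (-4)·2^4 = -83.
  |p(2)| = 83.
Check: |p(2)| = 83 ≤ 89 = M_tri(2). ✓ Equality does not hold at z = 2 (the coefficients have mixed signs, so the terms do not all align in phase there).

M_tri(2) = 89; |p(2)| = 83; equality at z=2: no.


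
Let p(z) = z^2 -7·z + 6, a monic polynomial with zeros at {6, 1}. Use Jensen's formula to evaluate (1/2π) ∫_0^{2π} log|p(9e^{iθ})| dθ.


Zeros: 1, 6; r = 9.
Inside |z| < r: 1, 6. Outside (|z| ≥ r): ∅.
p(0) = 6, so log|p(0)| = log(6) = 1.7918.
Apply Jensen: I(r) = log|p(0)| + Σ_k log(r/|z_k|), summed over zeros inside |z| < r.
  log(r/|z_k|) for z_k = 6: log(9/6) = 0.4055
  log(r/|z_k|) for z_k = 1: log(9/1) = 2.1972
Sum over inside zeros: 2.6027.
I(r) = log|p(0)| + (inside sum) = 1.7918 + 2.6027 = 4.3944.
Closed form (all zeros inside, monic): I(r) = n·log(r) = 2·log(9) = 4.3944. ✓

I(r) ≈ 4.3944.


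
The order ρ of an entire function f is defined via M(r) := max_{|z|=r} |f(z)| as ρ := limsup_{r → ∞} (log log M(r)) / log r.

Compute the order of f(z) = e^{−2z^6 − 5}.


|e^{−2z^6 − 5}| = e^{Re(-2·z^6) + -5} ≤ e^{2|z|^6 + -5} = e^{2r^6 + -5} on |z| = r, so ρ ≤ 6. Choosing z on |z|=r so that -2·z^6 is real positive (always possible by picking arg z appropriately) gives |f(z)| = e^{2r^6 + -5}, matching the bound. The additive constant -5 does not affect log log M(r) ~ 6·log r. Hence ρ = 6.
Therefore ρ = 6.

Order ρ = 6.


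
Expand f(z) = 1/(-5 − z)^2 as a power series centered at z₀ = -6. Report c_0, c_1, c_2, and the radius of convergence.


Let w = z − z₀, so z = z₀ + w.
Then -5 − z = -5 − (z₀ + w) = (-5 − z₀) − w = 1 − w.
f(z) = 1/(1 − w)^2 = (1/(1)^2) · (1 − w/(1))^{−2}.
By the binomial series (1−u)^{−2} = Σ_{n≥0} C(n+1, 1) u^n for |u|<1, with u = w/(1):
  c_n = C(n+1, 1) / (1)^(n+2).
  c_0 = 1/(1)^2 = 1.
  c_1 = 2/(1)^3 = 2.
  c_2 = 3/(1)^4 = 3.
The series is valid for |w/d| < 1, i.e. |z − z₀| < |d|.
Radius of convergence: R = |-5 − z₀| = |1| = 1 (distance from z₀ to the singularity z = -5).

c_0 = 1, c_1 = 2, c_2 = 3; R = 1.


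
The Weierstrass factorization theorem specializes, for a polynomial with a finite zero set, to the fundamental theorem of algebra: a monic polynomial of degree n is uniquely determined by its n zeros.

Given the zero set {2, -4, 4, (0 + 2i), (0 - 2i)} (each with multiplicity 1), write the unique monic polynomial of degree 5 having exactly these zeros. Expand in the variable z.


The polynomial is p(z) = ∏_{α ∈ S} (z − α), where S = {2, -4, 4, (0 + 2i), (0 - 2i)}.
Expanding the product yields: p(z) = z^5 -2·z^4 -12·z^3 + 24·z^2 -64·z + 128.
Note conjugate pairs combine to real quadratics: (z − (0+2i))(z − (0−2i)) = z² + 4.
The resulting polynomial has degree 5 and real coefficients as required.

p(z) = z^5 -2·z^4 -12·z^3 + 24·z^2 -64·z + 128.


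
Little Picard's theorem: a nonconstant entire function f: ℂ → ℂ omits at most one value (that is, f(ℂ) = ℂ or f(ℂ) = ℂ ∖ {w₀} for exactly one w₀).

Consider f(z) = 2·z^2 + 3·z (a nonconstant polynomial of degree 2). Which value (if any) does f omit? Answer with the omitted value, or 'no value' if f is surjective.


Little Picard bounds the complement of f(ℂ) to at most one point.
For every w ∈ ℂ, the equation p(z) − w = 0 is a nonconstant polynomial in z and hence has at least one root by the fundamental theorem of algebra. So p is surjective onto ℂ, omitting no value.

Omitted value: no value.


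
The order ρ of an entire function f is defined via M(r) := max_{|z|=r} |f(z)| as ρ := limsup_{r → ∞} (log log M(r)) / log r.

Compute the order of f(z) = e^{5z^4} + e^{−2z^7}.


Each summand is entire of order 4 and 7 respectively (as in the single-exponential case). The order of a sum is at most the max of the orders, so ρ ≤ 7. For the lower bound: on |z|=r choose arg z so that -2z^7 is real positive; then |e^{-2z^7}| = e^{2r^7} while |e^{5z^4}| ≤ e^{5r^4} = o(e^{2r^7}). So |f| ≥ e^{2r^7}(1 − o(1)) and ρ ≥ 7. Hence ρ = max(4, 7) = 7.
Therefore ρ = 7.

Order ρ = 7.


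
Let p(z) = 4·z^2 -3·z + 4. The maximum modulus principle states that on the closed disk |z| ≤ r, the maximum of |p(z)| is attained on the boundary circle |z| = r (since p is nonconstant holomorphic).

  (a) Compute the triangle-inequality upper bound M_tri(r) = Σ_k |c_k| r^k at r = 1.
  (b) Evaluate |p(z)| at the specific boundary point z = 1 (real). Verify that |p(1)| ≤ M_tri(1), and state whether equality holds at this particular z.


Coefficients: c_0 = 4, c_1 = -3, c_2 = 4. Radius r = 1.
Part (a). Triangle bound: M_tri(r) = Σ_k |c_k| r^k
  = |4|·1^0 + |-3|·1^1 + |4|·1^2
  = 4 + 3 + 4 = 11.
This bounds M(r) := max_{|z|=r} |p(z)| from above; equality holds iff all terms c_k z^k can be made to align in phase at a single z on |z|=r.
Part (b). At z = 1 (real, on the circle |z| = r):
  p(1) = (4)·1^0 + (-3)·1^1 + (4)·1^2 = 5.
  |p(1)| = 5.
Check: |p(1)| = 5 ≤ 11 = M_tri(1). ✓ Equality does not hold at z = 1 (the coefficients have mixed signs, so the terms do not all align in phase there).

M_tri(1) = 11; |p(1)| = 5; equality at z=1: no.


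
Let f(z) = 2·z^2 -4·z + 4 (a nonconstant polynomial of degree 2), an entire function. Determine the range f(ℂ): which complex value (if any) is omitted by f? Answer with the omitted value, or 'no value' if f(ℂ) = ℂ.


Little Picard bounds the complement of f(ℂ) to at most one point.
For every w ∈ ℂ, the equation p(z) − w = 0 is a nonconstant polynomial in z and hence has at least one root by the fundamental theorem of algebra. So p is surjective onto ℂ, omitting no value.

Omitted value: no value.


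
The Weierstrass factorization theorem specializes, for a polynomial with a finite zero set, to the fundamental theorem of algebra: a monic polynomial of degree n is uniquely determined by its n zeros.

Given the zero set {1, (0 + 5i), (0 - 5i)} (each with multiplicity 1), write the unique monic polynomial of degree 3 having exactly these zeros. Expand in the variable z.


The polynomial is p(z) = ∏_{α ∈ S} (z − α), where S = {1, (0 + 5i), (0 - 5i)}.
Expanding the product yields: p(z) = z^3 -z^2 + 25·z -25.
Note conjugate pairs combine to real quadratics: (z − (0+5i))(z − (0−5i)) = z² + 25.
The resulting polynomial has degree 3 and real coefficients as required.

p(z) = z^3 -z^2 + 25·z -25.


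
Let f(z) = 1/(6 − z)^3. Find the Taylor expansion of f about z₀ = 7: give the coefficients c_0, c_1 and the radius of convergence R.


Let w = z − z₀, so z = z₀ + w.
Then 6 − z = 6 − (z₀ + w) = (6 − z₀) − w = -1 − w.
f(z) = 1/(-1 − w)^3 = (1/(-1)^3) · (1 − w/(-1))^{−3}.
By the binomial series (1−u)^{−3} = Σ_{n≥0} C(n+2, 2) u^n for |u|<1, with u = w/(-1):
  c_n = C(n+2, 2) / (-1)^(n+3).
  c_0 = 1/(-1)^3 = -1.
  c_1 = 3/(-1)^4 = 3.
The series is valid for |w/d| < 1, i.e. |z − z₀| < |d|.
Radius of convergence: R = |6 − z₀| = |-1| = 1 (distance from z₀ to the singularity z = 6).

c_0 = -1, c_1 = 3; R = 1.


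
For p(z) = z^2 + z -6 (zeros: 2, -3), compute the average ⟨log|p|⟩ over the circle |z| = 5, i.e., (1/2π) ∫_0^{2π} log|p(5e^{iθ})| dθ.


Zeros: -3, 2; r = 5.
Inside |z| < r: -3, 2. Outside (|z| ≥ r): ∅.
p(0) = -6, so log|p(0)| = log(6) = 1.7918.
Apply Jensen: I(r) = log|p(0)| + Σ_k log(r/|z_k|), summed over zeros inside |z| < r.
  log(r/|z_k|) for z_k = 2: log(5/2) = 0.9163
  log(r/|z_k|) for z_k = -3: log(5/3) = 0.5108
Sum over inside zeros: 1.4271.
I(r) = log|p(0)| + (inside sum) = 1.7918 + 1.4271 = 3.2189.
Closed form (all zeros inside, monic): I(r) = n·log(r) = 2·log(5) = 3.2189. ✓

I(r) ≈ 3.2189.


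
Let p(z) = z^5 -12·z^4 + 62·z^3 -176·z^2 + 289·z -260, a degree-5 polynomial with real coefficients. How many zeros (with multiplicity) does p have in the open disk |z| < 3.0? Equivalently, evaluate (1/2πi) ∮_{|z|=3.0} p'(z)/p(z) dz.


The zeros of p are: (1 + 2i), (1 - 2i), 4, (3 + 2i), (3 - 2i).
Their magnitudes are: 2.236, 2.236, 4, 3.606, 3.606.
Zeros with |z| < R = 3.0: (1 + 2i), (1 - 2i).
Count = 2.
By the argument principle, (1/2πi) ∮_{|z|=R} p'(z)/p(z) dz equals exactly this count.

Number of zeros inside |z| < 3.0: 2.


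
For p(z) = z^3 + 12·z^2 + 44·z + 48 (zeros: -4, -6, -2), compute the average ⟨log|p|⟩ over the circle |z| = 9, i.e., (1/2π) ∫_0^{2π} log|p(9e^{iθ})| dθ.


Zeros: -6, -4, -2; r = 9.
Inside |z| < r: -6, -4, -2. Outside (|z| ≥ r): ∅.
p(0) = 48, so log|p(0)| = log(48) = 3.8712.
Apply Jensen: I(r) = log|p(0)| + Σ_k log(r/|z_k|), summed over zeros inside |z| < r.
  log(r/|z_k|) for z_k = -4: log(9/4) = 0.8109
  log(r/|z_k|) for z_k = -6: log(9/6) = 0.4055
  log(r/|z_k|) for z_k = -2: log(9/2) = 1.5041
Sum over inside zeros: 2.7205.
I(r) = log|p(0)| + (inside sum) = 3.8712 + 2.7205 = 6.5917.
Closed form (all zeros inside, monic): I(r) = n·log(r) = 3·log(9) = 6.5917. ✓

I(r) ≈ 6.5917.


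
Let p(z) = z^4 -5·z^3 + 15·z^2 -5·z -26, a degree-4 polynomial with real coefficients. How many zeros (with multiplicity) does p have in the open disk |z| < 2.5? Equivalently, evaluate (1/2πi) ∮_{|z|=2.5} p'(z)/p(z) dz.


The zeros of p are: -1, (2 + 3i), (2 - 3i), 2.
Their magnitudes are: 1, 3.606, 3.606, 2.
Zeros with |z| < R = 2.5: -1, 2.
Count = 2.
By the argument principle, (1/2πi) ∮_{|z|=R} p'(z)/p(z) dz equals exactly this count.

Number of zeros inside |z| < 2.5: 2.


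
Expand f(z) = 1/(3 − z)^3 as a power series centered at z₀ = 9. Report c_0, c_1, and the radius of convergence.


Let w = z − z₀, so z = z₀ + w.
Then 3 − z = 3 − (z₀ + w) = (3 − z₀) − w = -6 − w.
f(z) = 1/(-6 − w)^3 = (1/(-6)^3) · (1 − w/(-6))^{−3}.
By the binomial series (1−u)^{−3} = Σ_{n≥0} C(n+2, 2) u^n for |u|<1, with u = w/(-6):
  c_n = C(n+2, 2) / (-6)^(n+3).
  c_0 = 1/(-6)^3 = -1/216.
  c_1 = 3/(-6)^4 = 1/432.
The series is valid for |w/d| < 1, i.e. |z − z₀| < |d|.
Radius of convergence: R = |3 − z₀| = |-6| = 6 (distance from z₀ to the singularity z = 3).

c_0 = -1/216, c_1 = 1/432; R = 6.


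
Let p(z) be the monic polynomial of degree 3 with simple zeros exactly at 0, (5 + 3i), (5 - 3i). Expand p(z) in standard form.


The polynomial is p(z) = ∏_{α ∈ S} (z − α), where S = {0, (5 + 3i), (5 - 3i)}.
Expanding the product yields: p(z) = z^3 -10·z^2 + 34·z.
Note conjugate pairs combine to real quadratics: (z − (5+3i))(z − (5−3i)) = z² − 10z + 34.
The resulting polynomial has degree 3 and real coefficients as required.

p(z) = z^3 -10·z^2 + 34·z.


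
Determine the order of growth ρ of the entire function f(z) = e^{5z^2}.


|e^{5z^2}| = e^{Re(5·z^2) + 0} ≤ e^{5|z|^2 + 0} = e^{5r^2 + 0} on |z| = r, so ρ ≤ 2. Choosing z on |z|=r so that 5·z^2 is real positive (always possible by picking arg z appropriately) gives |f(z)| = e^{5r^2 + 0}, matching the bound. The additive constant 0 does not affect log log M(r) ~ 2·log r. Hence ρ = 2.
Therefore ρ = 2.

Order ρ = 2.


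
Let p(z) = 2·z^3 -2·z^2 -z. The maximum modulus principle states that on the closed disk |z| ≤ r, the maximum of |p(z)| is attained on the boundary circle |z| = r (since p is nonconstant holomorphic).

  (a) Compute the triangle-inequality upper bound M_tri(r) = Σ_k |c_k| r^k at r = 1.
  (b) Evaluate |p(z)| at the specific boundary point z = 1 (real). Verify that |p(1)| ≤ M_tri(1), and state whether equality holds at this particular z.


Coefficients: c_0 = 0, c_1 = -1, c_2 = -2, c_3 = 2. Radius r = 1.
Part (a). Triangle bound: M_tri(r) = Σ_k |c_k| r^k
  = |0|·1^0 + |-1|·1^1 + |-2|·1^2 + |2|·1^3
  = 0 + 1 + 2 + 2 = 5.
This bounds M(r) := max_{|z|=r} |p(z)| from above; equality holds iff all terms c_k z^k can be made to align in phase at a single z on |z|=r.
Part (b). At z = 1 (real, on the circle |z| = r):
  p(1) = (0)·1^0 + (-1)·1^1 + (-2)·1^2 + (2)·1^3 = -1.
  |p(1)| = 1.
Check: |p(1)| = 1 ≤ 5 = M_tri(1). ✓ Equality does not hold at z = 1 (the coefficients have mixed signs, so the terms do not all align in phase there).

M_tri(1) = 5; |p(1)| = 1; equality at z=1: no.


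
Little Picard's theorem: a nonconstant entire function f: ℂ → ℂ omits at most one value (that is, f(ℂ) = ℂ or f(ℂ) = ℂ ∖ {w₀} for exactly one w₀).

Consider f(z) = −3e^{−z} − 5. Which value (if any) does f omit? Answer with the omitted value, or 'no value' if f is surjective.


Little Picard bounds the complement of f(ℂ) to at most one point.
e^{−z} is never zero on ℂ, so -3·e^{−z} takes every value in ℂ ∖ {0}. Adding -5 shifts the range to ℂ ∖ {-5}. Thus f omits exactly the value -5.

Omitted value: -5.


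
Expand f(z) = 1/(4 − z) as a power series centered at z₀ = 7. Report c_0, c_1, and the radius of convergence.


Let w = z − z₀, so z = z₀ + w.
Then 4 − z = 4 − (z₀ + w) = (4 − z₀) − w = -3 − w.
f(z) = 1/(-3 − w) = (1/(-3)) · 1/(1 − w/(-3)) = Σ_{n≥0} w^n / (-3)^(n+1).
So c_n = 1/(-3)^(n+1):
  c_0 = 1/(-3)^1 = -1/3.
  c_1 = 1/(-3)^2 = 1/9.
The series is valid for |w/d| < 1, i.e. |z − z₀| < |d|.
Radius of convergence: R = |4 − z₀| = |-3| = 3 (distance from z₀ to the singularity z = 4).

c_0 = -1/3, c_1 = 1/9; R = 3.


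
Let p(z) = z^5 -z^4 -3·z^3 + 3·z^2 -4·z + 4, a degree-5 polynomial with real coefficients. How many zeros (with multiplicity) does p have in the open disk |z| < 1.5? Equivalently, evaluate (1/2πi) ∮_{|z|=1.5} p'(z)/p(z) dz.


The zeros of p are: (0 + 1i), (0 - 1i), 2, 1, -2.
Their magnitudes are: 1, 1, 2, 1, 2.
Zeros with |z| < R = 1.5: (0 + 1i), (0 - 1i), 1.
Count = 3.
By the argument principle, (1/2πi) ∮_{|z|=R} p'(z)/p(z) dz equals exactly this count.

Number of zeros inside |z| < 1.5: 3.


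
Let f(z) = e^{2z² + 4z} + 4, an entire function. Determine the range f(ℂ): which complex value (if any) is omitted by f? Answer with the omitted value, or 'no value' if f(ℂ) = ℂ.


Little Picard bounds the complement of f(ℂ) to at most one point.
The exponent g(z) = 2z² + 4z is a nonconstant polynomial, hence surjective onto ℂ. So e^{g(z)} takes every value in {e^w : w ∈ ℂ} = ℂ ∖ {0}. Adding 4 shifts the range to ℂ ∖ {4}. f omits exactly 4.

Omitted value: 4.


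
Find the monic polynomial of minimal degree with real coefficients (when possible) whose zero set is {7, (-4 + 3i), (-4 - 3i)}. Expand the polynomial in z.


The polynomial is p(z) = ∏_{α ∈ S} (z − α), where S = {7, (-4 + 3i), (-4 - 3i)}.
Expanding the product yields: p(z) = z^3 + z^2 -31·z -175.
Note conjugate pairs combine to real quadratics: (z − (-4+3i))(z − (-4−3i)) = z² + 8z + 25.
The resulting polynomial has degree 3 and real coefficients as required.

p(z) = z^3 + z^2 -31·z -175.


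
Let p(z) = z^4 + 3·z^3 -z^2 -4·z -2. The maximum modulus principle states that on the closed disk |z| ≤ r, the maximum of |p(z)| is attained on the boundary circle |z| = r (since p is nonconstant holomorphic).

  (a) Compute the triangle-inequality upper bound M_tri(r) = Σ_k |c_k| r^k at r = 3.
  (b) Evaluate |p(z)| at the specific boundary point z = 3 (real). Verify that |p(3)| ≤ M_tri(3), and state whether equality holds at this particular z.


Coefficients: c_0 = -2, c_1 = -4, c_2 = -1, c_3 = 3, c_4 = 1. Radius r = 3.
Part (a). Triangle bound: M_tri(r) = Σ_k |c_k| r^k
  = |-2|·3^0 + |-4|·3^1 + |-1|·3^2 + |3|·3^3 + |1|·3^4
  = 2 + 12 + 9 + 81 + 81 = 185.
This bounds M(r) := max_{|z|=r} |p(z)| from above; equality holds iff all terms c_k z^k can be made to align in phase at a single z on |z|=r.
Part (b). At z = 3 (real, on the circle |z| = r):
  p(3) = (-2)·3^0 + (-4)·3^1 + (-1)·3^2 + (3)·3^3 + (1)·3^4 = 139.
  |p(3)| = 139.
Check: |p(3)| = 139 ≤ 185 = M_tri(3). ✓ Equality does not hold at z = 3 (the coefficients have mixed signs, so the terms do not all align in phase there).

M_tri(3) = 185; |p(3)| = 139; equality at z=3: no.


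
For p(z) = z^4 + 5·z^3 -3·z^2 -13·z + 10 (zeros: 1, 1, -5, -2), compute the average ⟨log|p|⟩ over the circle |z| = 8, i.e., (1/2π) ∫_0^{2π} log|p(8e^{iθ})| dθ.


Zeros: -5, -2, 1, 1; r = 8.
Inside |z| < r: -5, -2, 1, 1. Outside (|z| ≥ r): ∅.
p(0) = 10, so log|p(0)| = log(10) = 2.3026.
Apply Jensen: I(r) = log|p(0)| + Σ_k log(r/|z_k|), summed over zeros inside |z| < r.
  log(r/|z_k|) for z_k = 1: log(8/1) = 2.0794
  log(r/|z_k|) for z_k = 1: log(8/1) = 2.0794
  log(r/|z_k|) for z_k = -5: log(8/5) = 0.4700
  log(r/|z_k|) for z_k = -2: log(8/2) = 1.3863
Sum over inside zeros: 6.0152.
I(r) = log|p(0)| + (inside sum) = 2.3026 + 6.0152 = 8.3178.
Closed form (all zeros inside, monic): I(r) = n·log(r) = 4·log(8) = 8.3178. ✓

I(r) ≈ 8.3178.


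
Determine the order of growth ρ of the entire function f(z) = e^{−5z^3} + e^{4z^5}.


Each summand is entire of order 3 and 5 respectively (as in the single-exponential case). The order of a sum is at most the max of the orders, so ρ ≤ 5. For the lower bound: on |z|=r choose arg z so that 4z^5 is real positive; then |e^{4z^5}| = e^{4r^5} while |e^{-5z^3}| ≤ e^{5r^3} = o(e^{4r^5}). So |f| ≥ e^{4r^5}(1 − o(1)) and ρ ≥ 5. Hence ρ = max(3, 5) = 5.
Therefore ρ = 5.

Order ρ = 5.


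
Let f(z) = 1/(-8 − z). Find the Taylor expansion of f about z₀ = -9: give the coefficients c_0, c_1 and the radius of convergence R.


Let w = z − z₀, so z = z₀ + w.
Then -8 − z = -8 − (z₀ + w) = (-8 − z₀) − w = 1 − w.
f(z) = 1/(1 − w) = (1/(1)) · 1/(1 − w/(1)) = Σ_{n≥0} w^n / (1)^(n+1).
So c_n = 1/(1)^(n+1):
  c_0 = 1/(1)^1 = 1.
  c_1 = 1/(1)^2 = 1.
The series is valid for |w/d| < 1, i.e. |z − z₀| < |d|.
Radius of convergence: R = |-8 − z₀| = |1| = 1 (distance from z₀ to the singularity z = -8).

c_0 = 1, c_1 = 1; R = 1.


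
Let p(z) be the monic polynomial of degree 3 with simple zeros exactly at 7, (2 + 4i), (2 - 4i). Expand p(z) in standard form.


The polynomial is p(z) = ∏_{α ∈ S} (z − α), where S = {7, (2 + 4i), (2 - 4i)}.
Expanding the product yields: p(z) = z^3 -11·z^2 + 48·z -140.
Note conjugate pairs combine to real quadratics: (z − (2+4i))(z − (2−4i)) = z² − 4z + 20.
The resulting polynomial has degree 3 and real coefficients as required.

p(z) = z^3 -11·z^2 + 48·z -140.


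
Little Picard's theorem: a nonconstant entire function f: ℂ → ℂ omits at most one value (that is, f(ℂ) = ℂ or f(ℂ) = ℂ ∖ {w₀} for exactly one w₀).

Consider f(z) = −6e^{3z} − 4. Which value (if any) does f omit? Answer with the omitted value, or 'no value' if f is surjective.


Little Picard bounds the complement of f(ℂ) to at most one point.
e^{3z} is never zero on ℂ, so -6·e^{3z} takes every value in ℂ ∖ {0}. Adding -4 shifts the range to ℂ ∖ {-4}. Thus f omits exactly the value -4.

Omitted value: -4.


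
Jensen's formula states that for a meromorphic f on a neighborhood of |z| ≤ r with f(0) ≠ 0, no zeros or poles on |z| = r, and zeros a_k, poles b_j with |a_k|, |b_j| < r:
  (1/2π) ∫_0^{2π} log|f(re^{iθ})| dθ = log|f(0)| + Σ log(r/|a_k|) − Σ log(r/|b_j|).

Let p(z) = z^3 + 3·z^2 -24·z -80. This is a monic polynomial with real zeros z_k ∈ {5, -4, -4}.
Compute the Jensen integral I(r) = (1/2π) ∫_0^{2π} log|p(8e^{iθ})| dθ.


Zeros: -4, -4, 5; r = 8.
Inside |z| < r: -4, -4, 5. Outside (|z| ≥ r): ∅.
p(0) = -80, so log|p(0)| = log(80) = 4.3820.
Apply Jensen: I(r) = log|p(0)| + Σ_k log(r/|z_k|), summed over zeros inside |z| < r.
  log(r/|z_k|) for z_k = 5: log(8/5) = 0.4700
  log(r/|z_k|) for z_k = -4: log(8/4) = 0.6931
  log(r/|z_k|) for z_k = -4: log(8/4) = 0.6931
Sum over inside zeros: 1.8563.
I(r) = log|p(0)| + (inside sum) = 4.3820 + 1.8563 = 6.2383.
Closed form (all zeros inside, monic): I(r) = n·log(r) = 3·log(8) = 6.2383. ✓

I(r) ≈ 6.2383.


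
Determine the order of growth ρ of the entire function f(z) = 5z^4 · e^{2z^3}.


M(r) = max_{|z|=r} |5|·|z|^4·|e^{2z^3}| = 5·r^4 · e^{2r^3} (the factors attain their maxima compatibly on |z|=r). Then log M(r) = log 5 + 4·log r + 2r^3, dominated by the last term, so log log M(r) ~ 3·log r. The polynomial factor 5z^4 contributes only a log r term and does not affect the order. ρ = 3.
Therefore ρ = 3.

Order ρ = 3.


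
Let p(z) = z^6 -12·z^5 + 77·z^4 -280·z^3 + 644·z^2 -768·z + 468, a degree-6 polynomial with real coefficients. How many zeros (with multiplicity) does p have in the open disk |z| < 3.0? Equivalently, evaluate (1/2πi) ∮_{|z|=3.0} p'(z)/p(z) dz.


The zeros of p are: (1 + 1i), (1 - 1i), (2 + 3i), (2 - 3i), (3 + 3i), (3 - 3i).
Their magnitudes are: 1.414, 1.414, 3.606, 3.606, 4.243, 4.243.
Zeros with |z| < R = 3.0: (1 + 1i), (1 - 1i).
Count = 2.
By the argument principle, (1/2πi) ∮_{|z|=R} p'(z)/p(z) dz equals exactly this count.

Number of zeros inside |z| < 3.0: 2.


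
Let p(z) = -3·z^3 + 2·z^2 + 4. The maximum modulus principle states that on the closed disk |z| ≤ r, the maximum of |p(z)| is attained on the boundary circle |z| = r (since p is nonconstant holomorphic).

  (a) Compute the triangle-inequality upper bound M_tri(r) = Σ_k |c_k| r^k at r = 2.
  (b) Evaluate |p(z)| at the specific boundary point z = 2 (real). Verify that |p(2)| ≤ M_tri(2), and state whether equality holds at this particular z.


Coefficients: c_0 = 4, c_1 = 0, c_2 = 2, c_3 = -3. Radius r = 2.
Part (a). Triangle bound: M_tri(r) = Σ_k |c_k| r^k
  = |4|·2^0 + |0|·2^1 + |2|·2^2 + |-3|·2^3
  = 4 + 0 + 8 + 24 = 36.
This bounds M(r) := max_{|z|=r} |p(z)| from above; equality holds iff all terms c_k z^k can be made to align in phase at a single z on |z|=r.
Part (b). At z = 2 (real, on the circle |z| = r):
  p(2) = (4)·2^0 + (0)·2^1 + (2)·2^2 + (-3)·2^3 = -12.
  |p(2)| = 12.
Check: |p(2)| = 12 ≤ 36 = M_tri(2). ✓ Equality does not hold at z = 2 (the coefficients have mixed signs, so the terms do not all align in phase there).

M_tri(2) = 36; |p(2)| = 12; equality at z=2: no.


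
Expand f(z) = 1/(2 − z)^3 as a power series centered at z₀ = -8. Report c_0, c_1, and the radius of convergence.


Let w = z − z₀, so z = z₀ + w.
Then 2 − z = 2 − (z₀ + w) = (2 − z₀) − w = 10 − w.
f(z) = 1/(10 − w)^3 = (1/(10)^3) · (1 − w/(10))^{−3}.
By the binomial series (1−u)^{−3} = Σ_{n≥0} C(n+2, 2) u^n for |u|<1, with u = w/(10):
  c_n = C(n+2, 2) / (10)^(n+3).
  c_0 = 1/(10)^3 = 1/1000.
  c_1 = 3/(10)^4 = 3/10000.
The series is valid for |w/d| < 1, i.e. |z − z₀| < |d|.
Radius of convergence: R = |2 − z₀| = |10| = 10 (distance from z₀ to the singularity z = 2).

c_0 = 1/1000, c_1 = 3/10000; R = 10.


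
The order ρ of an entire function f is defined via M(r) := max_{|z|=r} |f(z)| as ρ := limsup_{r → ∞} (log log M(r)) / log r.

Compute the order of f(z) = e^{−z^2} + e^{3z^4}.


Each summand is entire of order 2 and 4 respectively (as in the single-exponential case). The order of a sum is at most the max of the orders, so ρ ≤ 4. For the lower bound: on |z|=r choose arg z so that 3z^4 is real positive; then |e^{3z^4}| = e^{3r^4} while |e^{-1z^2}| ≤ e^{1r^2} = o(e^{3r^4}). So |f| ≥ e^{3r^4}(1 − o(1)) and ρ ≥ 4. Hence ρ = max(2, 4) = 4.
Therefore ρ = 4.

Order ρ = 4.


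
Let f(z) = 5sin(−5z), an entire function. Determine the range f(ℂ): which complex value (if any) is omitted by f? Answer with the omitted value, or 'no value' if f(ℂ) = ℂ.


Little Picard bounds the complement of f(ℂ) to at most one point.
sin is entire and surjective onto ℂ: for every w ∈ ℂ, sin(ζ) = w has a solution ζ ∈ ℂ (e.g., via the complex inverse arcsin). With ζ = −5z this gives z = ζ/(-5). Then 5·sin(−5z) takes every value in 5·ℂ = ℂ, and adding 0 is a bijection of ℂ. So f is surjective and omits no value. (Note: only on the real line is sin bounded by [−1, 1].)

Omitted value: no value.


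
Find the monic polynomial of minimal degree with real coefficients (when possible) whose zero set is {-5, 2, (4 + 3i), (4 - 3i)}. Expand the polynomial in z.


The polynomial is p(z) = ∏_{α ∈ S} (z − α), where S = {-5, 2, (4 + 3i), (4 - 3i)}.
Expanding the product yields: p(z) = z^4 -5·z^3 -9·z^2 + 155·z -250.
Note conjugate pairs combine to real quadratics: (z − (4+3i))(z − (4−3i)) = z² − 8z + 25.
The resulting polynomial has degree 4 and real coefficients as required.

p(z) = z^4 -5·z^3 -9·z^2 + 155·z -250.


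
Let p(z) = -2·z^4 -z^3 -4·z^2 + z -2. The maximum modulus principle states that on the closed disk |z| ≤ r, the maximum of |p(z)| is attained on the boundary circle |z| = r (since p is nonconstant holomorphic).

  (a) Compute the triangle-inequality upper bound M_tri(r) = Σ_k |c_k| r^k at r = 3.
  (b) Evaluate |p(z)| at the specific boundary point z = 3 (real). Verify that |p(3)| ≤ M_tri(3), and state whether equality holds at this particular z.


Coefficients: c_0 = -2, c_1 = 1, c_2 = -4, c_3 = -1, c_4 = -2. Radius r = 3.
Part (a). Triangle bound: M_tri(r) = Σ_k |c_k| r^k
  = |-2|·3^0 + |1|·3^1 + |-4|·3^2 + |-1|·3^3 + |-2|·3^4
  = 2 + 3 + 36 + 27 + 162 = 230.
This bounds M(r) := max_{|z|=r} |p(z)| from above; equality holds iff all terms c_k z^k can be made to align in phase at a single z on |z|=r.
Part (b). At z = 3 (real, on the circle |z| = r):
  p(3) = (-2)·3^0 + (1)·3^1 + (-4)·3^2 + (-1)·3^3 + (-2)·3^4 = -224.
  |p(3)| = 224.
Check: |p(3)| = 224 ≤ 230 = M_tri(3). ✓ Equality does not hold at z = 3 (the coefficients have mixed signs, so the terms do not all align in phase there).

M_tri(3) = 230; |p(3)| = 224; equality at z=3: no.


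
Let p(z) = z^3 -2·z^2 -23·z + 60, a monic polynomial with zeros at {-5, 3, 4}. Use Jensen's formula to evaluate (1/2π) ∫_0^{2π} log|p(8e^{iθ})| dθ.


Zeros: -5, 3, 4; r = 8.
Inside |z| < r: -5, 3, 4. Outside (|z| ≥ r): ∅.
p(0) = 60, so log|p(0)| = log(60) = 4.0943.
Apply Jensen: I(r) = log|p(0)| + Σ_k log(r/|z_k|), summed over zeros inside |z| < r.
  log(r/|z_k|) for z_k = -5: log(8/5) = 0.4700
  log(r/|z_k|) for z_k = 3: log(8/3) = 0.9808
  log(r/|z_k|) for z_k = 4: log(8/4) = 0.6931
Sum over inside zeros: 2.1440.
I(r) = log|p(0)| + (inside sum) = 4.0943 + 2.1440 = 6.2383.
Closed form (all zeros inside, monic): I(r) = n·log(r) = 3·log(8) = 6.2383. ✓

I(r) ≈ 6.2383.


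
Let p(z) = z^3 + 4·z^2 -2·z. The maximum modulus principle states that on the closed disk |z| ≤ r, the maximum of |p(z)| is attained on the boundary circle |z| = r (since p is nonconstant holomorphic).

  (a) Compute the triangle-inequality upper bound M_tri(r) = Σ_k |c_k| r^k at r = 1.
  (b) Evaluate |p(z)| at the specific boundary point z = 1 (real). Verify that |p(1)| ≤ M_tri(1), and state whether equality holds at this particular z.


Coefficients: c_0 = 0, c_1 = -2, c_2 = 4, c_3 = 1. Radius r = 1.
Part (a). Triangle bound: M_tri(r) = Σ_k |c_k| r^k
  = |0|·1^0 + |-2|·1^1 + |4|·1^2 + |1|·1^3
  = 0 + 2 + 4 + 1 = 7.
This bounds M(r) := max_{|z|=r} |p(z)| from above; equality holds iff all terms c_k z^k can be made to align in phase at a single z on |z|=r.
Part (b). At z = 1 (real, on the circle |z| = r):
  p(1) = (0)·1^0 + (-2)·1^1 + (4)·1^2 + (1)·1^3 = 3.
  |p(1)| = 3.
Check: |p(1)| = 3 ≤ 7 = M_tri(1). ✓ Equality does not hold at z = 1 (the coefficients have mixed signs, so the terms do not all align in phase there).

M_tri(1) = 7; |p(1)| = 3; equality at z=1: no.


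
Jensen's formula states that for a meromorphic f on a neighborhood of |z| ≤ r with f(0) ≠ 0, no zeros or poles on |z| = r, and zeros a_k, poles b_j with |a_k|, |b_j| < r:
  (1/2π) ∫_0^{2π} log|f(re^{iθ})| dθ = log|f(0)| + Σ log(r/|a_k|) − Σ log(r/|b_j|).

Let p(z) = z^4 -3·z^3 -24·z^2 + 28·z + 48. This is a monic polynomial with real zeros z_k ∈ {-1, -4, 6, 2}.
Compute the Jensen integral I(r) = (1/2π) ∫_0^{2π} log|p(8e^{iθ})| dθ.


Zeros: -4, -1, 2, 6; r = 8.
Inside |z| < r: -4, -1, 2, 6. Outside (|z| ≥ r): ∅.
p(0) = 48, so log|p(0)| = log(48) = 3.8712.
Apply Jensen: I(r) = log|p(0)| + Σ_k log(r/|z_k|), summed over zeros inside |z| < r.
  log(r/|z_k|) for z_k = -1: log(8/1) = 2.0794
  log(r/|z_k|) for z_k = -4: log(8/4) = 0.6931
  log(r/|z_k|) for z_k = 6: log(8/6) = 0.2877
  log(r/|z_k|) for z_k = 2: log(8/2) = 1.3863
Sum over inside zeros: 4.4466.
I(r) = log|p(0)| + (inside sum) = 3.8712 + 4.4466 = 8.3178.
Closed form (all zeros inside, monic): I(r) = n·log(r) = 4·log(8) = 8.3178. ✓

I(r) ≈ 8.3178.


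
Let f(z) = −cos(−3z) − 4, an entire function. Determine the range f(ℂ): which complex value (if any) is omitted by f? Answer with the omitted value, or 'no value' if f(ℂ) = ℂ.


Little Picard bounds the complement of f(ℂ) to at most one point.
cos is entire and surjective onto ℂ: for every w ∈ ℂ, cos(ζ) = w has a solution ζ ∈ ℂ (e.g., via the complex inverse arccos). With ζ = −3z this gives z = ζ/(-3). Then -1·cos(−3z) takes every value in -1·ℂ = ℂ, and adding -4 is a bijection of ℂ. So f is surjective and omits no value. (Note: only on the real line is cos bounded by [−1, 1].)

Omitted value: no value.


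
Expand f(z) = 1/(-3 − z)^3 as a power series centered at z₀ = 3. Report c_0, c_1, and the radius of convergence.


Let w = z − z₀, so z = z₀ + w.
Then -3 − z = -3 − (z₀ + w) = (-3 − z₀) − w = -6 − w.
f(z) = 1/(-6 − w)^3 = (1/(-6)^3) · (1 − w/(-6))^{−3}.
By the binomial series (1−u)^{−3} = Σ_{n≥0} C(n+2, 2) u^n for |u|<1, with u = w/(-6):
  c_n = C(n+2, 2) / (-6)^(n+3).
  c_0 = 1/(-6)^3 = -1/216.
  c_1 = 3/(-6)^4 = 1/432.
The series is valid for |w/d| < 1, i.e. |z − z₀| < |d|.
Radius of convergence: R = |-3 − z₀| = |-6| = 6 (distance from z₀ to the singularity z = -3).

c_0 = -1/216, c_1 = 1/432; R = 6.


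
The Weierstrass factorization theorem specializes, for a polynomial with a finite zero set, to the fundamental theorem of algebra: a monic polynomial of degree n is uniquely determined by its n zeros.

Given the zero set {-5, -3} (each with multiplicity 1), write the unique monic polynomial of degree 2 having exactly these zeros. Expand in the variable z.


The polynomial is p(z) = ∏_{α ∈ S} (z − α), where S = {-5, -3}.
Expanding the product yields: p(z) = z^2 + 8·z + 15.
The resulting polynomial has degree 2 and real coefficients as required.

p(z) = z^2 + 8·z + 15.


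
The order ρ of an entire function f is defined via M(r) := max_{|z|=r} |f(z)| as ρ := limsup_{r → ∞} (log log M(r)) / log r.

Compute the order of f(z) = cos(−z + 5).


cos(w) is a linear combination of e^{iw} and e^{−iw} (or e^w, e^{−w} in the hyperbolic case), so |cos(w)| ≤ e^{|w|}. With w = −z + 5, |w| ≤ 1|z| + 5 = 1r + 5 on |z| = r, giving M(r) ≤ e^{1r + 5}, so ρ ≤ 1. On a suitable ray (z = it for sin/cos; z = t for sinh/cosh, t real → ∞), |cos(−z + 5)| grows like e^{1|t|}/2, so ρ ≥ 1. Hence ρ = 1.
Therefore ρ = 1.

Order ρ = 1.


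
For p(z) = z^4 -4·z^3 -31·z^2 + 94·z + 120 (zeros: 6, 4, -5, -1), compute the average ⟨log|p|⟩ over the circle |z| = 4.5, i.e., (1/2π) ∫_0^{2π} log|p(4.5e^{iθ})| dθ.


Zeros: -5, -1, 4, 6; r = 4.5.
Inside |z| < r: -1, 4. Outside (|z| ≥ r): -5, 6.
p(0) = 120, so log|p(0)| = log(120) = 4.7875.
Apply Jensen: I(r) = log|p(0)| + Σ_k log(r/|z_k|), summed over zeros inside |z| < r.
  log(r/|z_k|) for z_k = 4: log(4.5/4) = 0.1178
  log(r/|z_k|) for z_k = -1: log(4.5/1) = 1.5041
  Outside zeros (-5, 6) contribute nothing to the Jensen sum.
Sum over inside zeros: 1.6219.
I(r) = log|p(0)| + (inside sum) = 4.7875 + 1.6219 = 6.4094.
Note: since some zeros are outside |z| ≤ r, the simplified n·log(r) form does NOT apply — only the inside zeros contribute.

I(r) ≈ 6.4094.
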